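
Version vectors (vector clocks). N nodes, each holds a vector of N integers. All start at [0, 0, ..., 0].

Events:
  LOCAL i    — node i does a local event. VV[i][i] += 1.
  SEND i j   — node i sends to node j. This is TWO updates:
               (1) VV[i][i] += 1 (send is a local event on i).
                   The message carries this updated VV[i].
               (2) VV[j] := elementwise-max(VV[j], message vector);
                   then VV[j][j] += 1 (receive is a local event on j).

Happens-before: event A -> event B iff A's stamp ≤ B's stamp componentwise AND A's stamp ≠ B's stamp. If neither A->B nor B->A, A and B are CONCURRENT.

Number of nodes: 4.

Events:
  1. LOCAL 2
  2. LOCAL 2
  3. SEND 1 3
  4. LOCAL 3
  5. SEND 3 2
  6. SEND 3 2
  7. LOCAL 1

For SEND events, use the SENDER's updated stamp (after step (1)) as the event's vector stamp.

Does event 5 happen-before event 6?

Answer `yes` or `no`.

Answer: yes

Derivation:
Initial: VV[0]=[0, 0, 0, 0]
Initial: VV[1]=[0, 0, 0, 0]
Initial: VV[2]=[0, 0, 0, 0]
Initial: VV[3]=[0, 0, 0, 0]
Event 1: LOCAL 2: VV[2][2]++ -> VV[2]=[0, 0, 1, 0]
Event 2: LOCAL 2: VV[2][2]++ -> VV[2]=[0, 0, 2, 0]
Event 3: SEND 1->3: VV[1][1]++ -> VV[1]=[0, 1, 0, 0], msg_vec=[0, 1, 0, 0]; VV[3]=max(VV[3],msg_vec) then VV[3][3]++ -> VV[3]=[0, 1, 0, 1]
Event 4: LOCAL 3: VV[3][3]++ -> VV[3]=[0, 1, 0, 2]
Event 5: SEND 3->2: VV[3][3]++ -> VV[3]=[0, 1, 0, 3], msg_vec=[0, 1, 0, 3]; VV[2]=max(VV[2],msg_vec) then VV[2][2]++ -> VV[2]=[0, 1, 3, 3]
Event 6: SEND 3->2: VV[3][3]++ -> VV[3]=[0, 1, 0, 4], msg_vec=[0, 1, 0, 4]; VV[2]=max(VV[2],msg_vec) then VV[2][2]++ -> VV[2]=[0, 1, 4, 4]
Event 7: LOCAL 1: VV[1][1]++ -> VV[1]=[0, 2, 0, 0]
Event 5 stamp: [0, 1, 0, 3]
Event 6 stamp: [0, 1, 0, 4]
[0, 1, 0, 3] <= [0, 1, 0, 4]? True. Equal? False. Happens-before: True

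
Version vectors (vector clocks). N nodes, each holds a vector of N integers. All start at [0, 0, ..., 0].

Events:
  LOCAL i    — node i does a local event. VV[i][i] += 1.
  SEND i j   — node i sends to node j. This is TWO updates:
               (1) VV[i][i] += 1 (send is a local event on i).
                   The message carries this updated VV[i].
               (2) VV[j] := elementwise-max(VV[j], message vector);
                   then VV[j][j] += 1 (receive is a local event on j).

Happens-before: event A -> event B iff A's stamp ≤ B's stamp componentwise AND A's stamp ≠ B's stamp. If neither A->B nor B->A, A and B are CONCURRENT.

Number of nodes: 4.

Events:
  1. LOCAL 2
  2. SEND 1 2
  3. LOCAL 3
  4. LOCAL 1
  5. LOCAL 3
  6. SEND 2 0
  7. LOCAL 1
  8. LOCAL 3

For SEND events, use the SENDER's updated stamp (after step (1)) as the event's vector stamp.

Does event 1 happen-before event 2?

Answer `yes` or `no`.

Answer: no

Derivation:
Initial: VV[0]=[0, 0, 0, 0]
Initial: VV[1]=[0, 0, 0, 0]
Initial: VV[2]=[0, 0, 0, 0]
Initial: VV[3]=[0, 0, 0, 0]
Event 1: LOCAL 2: VV[2][2]++ -> VV[2]=[0, 0, 1, 0]
Event 2: SEND 1->2: VV[1][1]++ -> VV[1]=[0, 1, 0, 0], msg_vec=[0, 1, 0, 0]; VV[2]=max(VV[2],msg_vec) then VV[2][2]++ -> VV[2]=[0, 1, 2, 0]
Event 3: LOCAL 3: VV[3][3]++ -> VV[3]=[0, 0, 0, 1]
Event 4: LOCAL 1: VV[1][1]++ -> VV[1]=[0, 2, 0, 0]
Event 5: LOCAL 3: VV[3][3]++ -> VV[3]=[0, 0, 0, 2]
Event 6: SEND 2->0: VV[2][2]++ -> VV[2]=[0, 1, 3, 0], msg_vec=[0, 1, 3, 0]; VV[0]=max(VV[0],msg_vec) then VV[0][0]++ -> VV[0]=[1, 1, 3, 0]
Event 7: LOCAL 1: VV[1][1]++ -> VV[1]=[0, 3, 0, 0]
Event 8: LOCAL 3: VV[3][3]++ -> VV[3]=[0, 0, 0, 3]
Event 1 stamp: [0, 0, 1, 0]
Event 2 stamp: [0, 1, 0, 0]
[0, 0, 1, 0] <= [0, 1, 0, 0]? False. Equal? False. Happens-before: False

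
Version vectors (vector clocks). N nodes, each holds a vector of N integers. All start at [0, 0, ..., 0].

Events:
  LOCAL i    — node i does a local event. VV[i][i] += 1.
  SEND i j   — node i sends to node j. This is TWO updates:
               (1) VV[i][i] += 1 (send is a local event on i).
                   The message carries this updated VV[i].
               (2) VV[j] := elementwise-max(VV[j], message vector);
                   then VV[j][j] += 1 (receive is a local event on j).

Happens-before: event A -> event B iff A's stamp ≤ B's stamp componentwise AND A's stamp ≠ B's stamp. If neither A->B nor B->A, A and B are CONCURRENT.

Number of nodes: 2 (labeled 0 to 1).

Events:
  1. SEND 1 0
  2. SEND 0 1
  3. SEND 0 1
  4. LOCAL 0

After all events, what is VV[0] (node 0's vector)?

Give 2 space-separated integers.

Initial: VV[0]=[0, 0]
Initial: VV[1]=[0, 0]
Event 1: SEND 1->0: VV[1][1]++ -> VV[1]=[0, 1], msg_vec=[0, 1]; VV[0]=max(VV[0],msg_vec) then VV[0][0]++ -> VV[0]=[1, 1]
Event 2: SEND 0->1: VV[0][0]++ -> VV[0]=[2, 1], msg_vec=[2, 1]; VV[1]=max(VV[1],msg_vec) then VV[1][1]++ -> VV[1]=[2, 2]
Event 3: SEND 0->1: VV[0][0]++ -> VV[0]=[3, 1], msg_vec=[3, 1]; VV[1]=max(VV[1],msg_vec) then VV[1][1]++ -> VV[1]=[3, 3]
Event 4: LOCAL 0: VV[0][0]++ -> VV[0]=[4, 1]
Final vectors: VV[0]=[4, 1]; VV[1]=[3, 3]

Answer: 4 1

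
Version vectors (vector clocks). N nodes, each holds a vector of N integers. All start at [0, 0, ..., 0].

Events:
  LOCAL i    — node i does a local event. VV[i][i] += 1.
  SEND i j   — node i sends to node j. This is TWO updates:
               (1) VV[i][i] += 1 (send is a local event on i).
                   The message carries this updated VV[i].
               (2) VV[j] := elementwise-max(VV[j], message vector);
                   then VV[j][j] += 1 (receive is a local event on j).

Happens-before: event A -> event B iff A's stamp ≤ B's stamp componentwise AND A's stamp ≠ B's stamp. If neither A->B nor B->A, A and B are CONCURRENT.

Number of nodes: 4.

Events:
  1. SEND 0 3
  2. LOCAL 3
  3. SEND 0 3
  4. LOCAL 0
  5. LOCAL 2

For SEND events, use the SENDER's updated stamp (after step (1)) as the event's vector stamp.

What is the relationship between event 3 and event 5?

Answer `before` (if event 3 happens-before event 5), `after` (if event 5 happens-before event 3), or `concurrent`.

Initial: VV[0]=[0, 0, 0, 0]
Initial: VV[1]=[0, 0, 0, 0]
Initial: VV[2]=[0, 0, 0, 0]
Initial: VV[3]=[0, 0, 0, 0]
Event 1: SEND 0->3: VV[0][0]++ -> VV[0]=[1, 0, 0, 0], msg_vec=[1, 0, 0, 0]; VV[3]=max(VV[3],msg_vec) then VV[3][3]++ -> VV[3]=[1, 0, 0, 1]
Event 2: LOCAL 3: VV[3][3]++ -> VV[3]=[1, 0, 0, 2]
Event 3: SEND 0->3: VV[0][0]++ -> VV[0]=[2, 0, 0, 0], msg_vec=[2, 0, 0, 0]; VV[3]=max(VV[3],msg_vec) then VV[3][3]++ -> VV[3]=[2, 0, 0, 3]
Event 4: LOCAL 0: VV[0][0]++ -> VV[0]=[3, 0, 0, 0]
Event 5: LOCAL 2: VV[2][2]++ -> VV[2]=[0, 0, 1, 0]
Event 3 stamp: [2, 0, 0, 0]
Event 5 stamp: [0, 0, 1, 0]
[2, 0, 0, 0] <= [0, 0, 1, 0]? False
[0, 0, 1, 0] <= [2, 0, 0, 0]? False
Relation: concurrent

Answer: concurrent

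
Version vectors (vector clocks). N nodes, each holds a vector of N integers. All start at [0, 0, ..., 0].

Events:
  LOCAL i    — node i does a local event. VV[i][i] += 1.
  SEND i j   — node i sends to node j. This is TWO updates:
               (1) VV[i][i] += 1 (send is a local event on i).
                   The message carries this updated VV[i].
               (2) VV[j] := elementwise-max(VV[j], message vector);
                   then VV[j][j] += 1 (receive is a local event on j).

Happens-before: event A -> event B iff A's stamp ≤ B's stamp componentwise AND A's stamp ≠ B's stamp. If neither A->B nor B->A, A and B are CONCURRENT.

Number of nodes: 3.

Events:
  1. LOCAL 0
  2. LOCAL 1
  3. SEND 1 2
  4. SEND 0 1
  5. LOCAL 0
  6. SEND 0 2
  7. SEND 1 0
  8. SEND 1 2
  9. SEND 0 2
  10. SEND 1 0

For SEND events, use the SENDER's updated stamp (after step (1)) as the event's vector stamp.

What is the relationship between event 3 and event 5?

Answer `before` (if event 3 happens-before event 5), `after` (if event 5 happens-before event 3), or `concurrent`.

Answer: concurrent

Derivation:
Initial: VV[0]=[0, 0, 0]
Initial: VV[1]=[0, 0, 0]
Initial: VV[2]=[0, 0, 0]
Event 1: LOCAL 0: VV[0][0]++ -> VV[0]=[1, 0, 0]
Event 2: LOCAL 1: VV[1][1]++ -> VV[1]=[0, 1, 0]
Event 3: SEND 1->2: VV[1][1]++ -> VV[1]=[0, 2, 0], msg_vec=[0, 2, 0]; VV[2]=max(VV[2],msg_vec) then VV[2][2]++ -> VV[2]=[0, 2, 1]
Event 4: SEND 0->1: VV[0][0]++ -> VV[0]=[2, 0, 0], msg_vec=[2, 0, 0]; VV[1]=max(VV[1],msg_vec) then VV[1][1]++ -> VV[1]=[2, 3, 0]
Event 5: LOCAL 0: VV[0][0]++ -> VV[0]=[3, 0, 0]
Event 6: SEND 0->2: VV[0][0]++ -> VV[0]=[4, 0, 0], msg_vec=[4, 0, 0]; VV[2]=max(VV[2],msg_vec) then VV[2][2]++ -> VV[2]=[4, 2, 2]
Event 7: SEND 1->0: VV[1][1]++ -> VV[1]=[2, 4, 0], msg_vec=[2, 4, 0]; VV[0]=max(VV[0],msg_vec) then VV[0][0]++ -> VV[0]=[5, 4, 0]
Event 8: SEND 1->2: VV[1][1]++ -> VV[1]=[2, 5, 0], msg_vec=[2, 5, 0]; VV[2]=max(VV[2],msg_vec) then VV[2][2]++ -> VV[2]=[4, 5, 3]
Event 9: SEND 0->2: VV[0][0]++ -> VV[0]=[6, 4, 0], msg_vec=[6, 4, 0]; VV[2]=max(VV[2],msg_vec) then VV[2][2]++ -> VV[2]=[6, 5, 4]
Event 10: SEND 1->0: VV[1][1]++ -> VV[1]=[2, 6, 0], msg_vec=[2, 6, 0]; VV[0]=max(VV[0],msg_vec) then VV[0][0]++ -> VV[0]=[7, 6, 0]
Event 3 stamp: [0, 2, 0]
Event 5 stamp: [3, 0, 0]
[0, 2, 0] <= [3, 0, 0]? False
[3, 0, 0] <= [0, 2, 0]? False
Relation: concurrent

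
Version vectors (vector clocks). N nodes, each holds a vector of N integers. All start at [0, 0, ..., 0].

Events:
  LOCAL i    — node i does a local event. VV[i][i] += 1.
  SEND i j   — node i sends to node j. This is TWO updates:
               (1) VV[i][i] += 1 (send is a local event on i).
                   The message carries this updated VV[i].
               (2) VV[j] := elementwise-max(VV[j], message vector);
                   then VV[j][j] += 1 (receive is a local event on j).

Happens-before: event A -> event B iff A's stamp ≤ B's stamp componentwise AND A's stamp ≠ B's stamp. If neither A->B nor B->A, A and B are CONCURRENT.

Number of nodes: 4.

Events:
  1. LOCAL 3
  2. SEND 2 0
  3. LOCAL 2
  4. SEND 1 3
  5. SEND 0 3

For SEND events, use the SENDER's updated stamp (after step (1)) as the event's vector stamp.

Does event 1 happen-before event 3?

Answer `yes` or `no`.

Answer: no

Derivation:
Initial: VV[0]=[0, 0, 0, 0]
Initial: VV[1]=[0, 0, 0, 0]
Initial: VV[2]=[0, 0, 0, 0]
Initial: VV[3]=[0, 0, 0, 0]
Event 1: LOCAL 3: VV[3][3]++ -> VV[3]=[0, 0, 0, 1]
Event 2: SEND 2->0: VV[2][2]++ -> VV[2]=[0, 0, 1, 0], msg_vec=[0, 0, 1, 0]; VV[0]=max(VV[0],msg_vec) then VV[0][0]++ -> VV[0]=[1, 0, 1, 0]
Event 3: LOCAL 2: VV[2][2]++ -> VV[2]=[0, 0, 2, 0]
Event 4: SEND 1->3: VV[1][1]++ -> VV[1]=[0, 1, 0, 0], msg_vec=[0, 1, 0, 0]; VV[3]=max(VV[3],msg_vec) then VV[3][3]++ -> VV[3]=[0, 1, 0, 2]
Event 5: SEND 0->3: VV[0][0]++ -> VV[0]=[2, 0, 1, 0], msg_vec=[2, 0, 1, 0]; VV[3]=max(VV[3],msg_vec) then VV[3][3]++ -> VV[3]=[2, 1, 1, 3]
Event 1 stamp: [0, 0, 0, 1]
Event 3 stamp: [0, 0, 2, 0]
[0, 0, 0, 1] <= [0, 0, 2, 0]? False. Equal? False. Happens-before: False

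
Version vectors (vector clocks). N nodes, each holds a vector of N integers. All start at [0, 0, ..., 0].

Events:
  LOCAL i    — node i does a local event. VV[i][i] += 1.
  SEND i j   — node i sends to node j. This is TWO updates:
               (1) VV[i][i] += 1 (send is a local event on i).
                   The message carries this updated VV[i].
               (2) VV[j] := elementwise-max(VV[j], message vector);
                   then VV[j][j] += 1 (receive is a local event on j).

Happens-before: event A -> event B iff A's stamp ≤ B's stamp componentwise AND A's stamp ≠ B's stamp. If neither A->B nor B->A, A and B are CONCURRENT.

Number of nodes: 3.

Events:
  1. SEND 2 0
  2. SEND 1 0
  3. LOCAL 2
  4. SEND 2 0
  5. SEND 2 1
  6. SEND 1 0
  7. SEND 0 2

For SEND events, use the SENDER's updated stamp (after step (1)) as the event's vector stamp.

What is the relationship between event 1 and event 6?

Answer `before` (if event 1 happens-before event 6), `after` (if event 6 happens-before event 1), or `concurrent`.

Initial: VV[0]=[0, 0, 0]
Initial: VV[1]=[0, 0, 0]
Initial: VV[2]=[0, 0, 0]
Event 1: SEND 2->0: VV[2][2]++ -> VV[2]=[0, 0, 1], msg_vec=[0, 0, 1]; VV[0]=max(VV[0],msg_vec) then VV[0][0]++ -> VV[0]=[1, 0, 1]
Event 2: SEND 1->0: VV[1][1]++ -> VV[1]=[0, 1, 0], msg_vec=[0, 1, 0]; VV[0]=max(VV[0],msg_vec) then VV[0][0]++ -> VV[0]=[2, 1, 1]
Event 3: LOCAL 2: VV[2][2]++ -> VV[2]=[0, 0, 2]
Event 4: SEND 2->0: VV[2][2]++ -> VV[2]=[0, 0, 3], msg_vec=[0, 0, 3]; VV[0]=max(VV[0],msg_vec) then VV[0][0]++ -> VV[0]=[3, 1, 3]
Event 5: SEND 2->1: VV[2][2]++ -> VV[2]=[0, 0, 4], msg_vec=[0, 0, 4]; VV[1]=max(VV[1],msg_vec) then VV[1][1]++ -> VV[1]=[0, 2, 4]
Event 6: SEND 1->0: VV[1][1]++ -> VV[1]=[0, 3, 4], msg_vec=[0, 3, 4]; VV[0]=max(VV[0],msg_vec) then VV[0][0]++ -> VV[0]=[4, 3, 4]
Event 7: SEND 0->2: VV[0][0]++ -> VV[0]=[5, 3, 4], msg_vec=[5, 3, 4]; VV[2]=max(VV[2],msg_vec) then VV[2][2]++ -> VV[2]=[5, 3, 5]
Event 1 stamp: [0, 0, 1]
Event 6 stamp: [0, 3, 4]
[0, 0, 1] <= [0, 3, 4]? True
[0, 3, 4] <= [0, 0, 1]? False
Relation: before

Answer: before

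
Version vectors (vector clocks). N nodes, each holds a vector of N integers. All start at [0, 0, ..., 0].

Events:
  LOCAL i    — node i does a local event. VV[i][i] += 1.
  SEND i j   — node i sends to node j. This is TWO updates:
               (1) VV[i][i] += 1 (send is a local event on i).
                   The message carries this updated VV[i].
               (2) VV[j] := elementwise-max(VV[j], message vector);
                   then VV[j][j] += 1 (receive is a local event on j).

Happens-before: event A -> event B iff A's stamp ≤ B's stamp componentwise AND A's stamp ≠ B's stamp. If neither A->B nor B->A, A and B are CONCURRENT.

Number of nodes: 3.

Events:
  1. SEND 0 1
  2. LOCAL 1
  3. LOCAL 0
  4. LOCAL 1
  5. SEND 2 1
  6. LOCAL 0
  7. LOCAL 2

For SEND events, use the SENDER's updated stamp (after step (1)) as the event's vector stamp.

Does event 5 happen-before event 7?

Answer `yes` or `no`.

Answer: yes

Derivation:
Initial: VV[0]=[0, 0, 0]
Initial: VV[1]=[0, 0, 0]
Initial: VV[2]=[0, 0, 0]
Event 1: SEND 0->1: VV[0][0]++ -> VV[0]=[1, 0, 0], msg_vec=[1, 0, 0]; VV[1]=max(VV[1],msg_vec) then VV[1][1]++ -> VV[1]=[1, 1, 0]
Event 2: LOCAL 1: VV[1][1]++ -> VV[1]=[1, 2, 0]
Event 3: LOCAL 0: VV[0][0]++ -> VV[0]=[2, 0, 0]
Event 4: LOCAL 1: VV[1][1]++ -> VV[1]=[1, 3, 0]
Event 5: SEND 2->1: VV[2][2]++ -> VV[2]=[0, 0, 1], msg_vec=[0, 0, 1]; VV[1]=max(VV[1],msg_vec) then VV[1][1]++ -> VV[1]=[1, 4, 1]
Event 6: LOCAL 0: VV[0][0]++ -> VV[0]=[3, 0, 0]
Event 7: LOCAL 2: VV[2][2]++ -> VV[2]=[0, 0, 2]
Event 5 stamp: [0, 0, 1]
Event 7 stamp: [0, 0, 2]
[0, 0, 1] <= [0, 0, 2]? True. Equal? False. Happens-before: True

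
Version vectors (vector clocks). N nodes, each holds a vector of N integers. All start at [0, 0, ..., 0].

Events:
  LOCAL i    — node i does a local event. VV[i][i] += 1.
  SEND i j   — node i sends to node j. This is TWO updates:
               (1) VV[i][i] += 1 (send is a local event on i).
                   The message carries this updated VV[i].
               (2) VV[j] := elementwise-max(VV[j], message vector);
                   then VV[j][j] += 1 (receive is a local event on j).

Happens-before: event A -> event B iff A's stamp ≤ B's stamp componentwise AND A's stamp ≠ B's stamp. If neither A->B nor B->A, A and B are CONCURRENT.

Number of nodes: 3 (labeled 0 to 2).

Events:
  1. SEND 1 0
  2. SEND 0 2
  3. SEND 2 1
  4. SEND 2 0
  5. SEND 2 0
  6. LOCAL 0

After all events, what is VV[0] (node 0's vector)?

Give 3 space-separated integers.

Initial: VV[0]=[0, 0, 0]
Initial: VV[1]=[0, 0, 0]
Initial: VV[2]=[0, 0, 0]
Event 1: SEND 1->0: VV[1][1]++ -> VV[1]=[0, 1, 0], msg_vec=[0, 1, 0]; VV[0]=max(VV[0],msg_vec) then VV[0][0]++ -> VV[0]=[1, 1, 0]
Event 2: SEND 0->2: VV[0][0]++ -> VV[0]=[2, 1, 0], msg_vec=[2, 1, 0]; VV[2]=max(VV[2],msg_vec) then VV[2][2]++ -> VV[2]=[2, 1, 1]
Event 3: SEND 2->1: VV[2][2]++ -> VV[2]=[2, 1, 2], msg_vec=[2, 1, 2]; VV[1]=max(VV[1],msg_vec) then VV[1][1]++ -> VV[1]=[2, 2, 2]
Event 4: SEND 2->0: VV[2][2]++ -> VV[2]=[2, 1, 3], msg_vec=[2, 1, 3]; VV[0]=max(VV[0],msg_vec) then VV[0][0]++ -> VV[0]=[3, 1, 3]
Event 5: SEND 2->0: VV[2][2]++ -> VV[2]=[2, 1, 4], msg_vec=[2, 1, 4]; VV[0]=max(VV[0],msg_vec) then VV[0][0]++ -> VV[0]=[4, 1, 4]
Event 6: LOCAL 0: VV[0][0]++ -> VV[0]=[5, 1, 4]
Final vectors: VV[0]=[5, 1, 4]; VV[1]=[2, 2, 2]; VV[2]=[2, 1, 4]

Answer: 5 1 4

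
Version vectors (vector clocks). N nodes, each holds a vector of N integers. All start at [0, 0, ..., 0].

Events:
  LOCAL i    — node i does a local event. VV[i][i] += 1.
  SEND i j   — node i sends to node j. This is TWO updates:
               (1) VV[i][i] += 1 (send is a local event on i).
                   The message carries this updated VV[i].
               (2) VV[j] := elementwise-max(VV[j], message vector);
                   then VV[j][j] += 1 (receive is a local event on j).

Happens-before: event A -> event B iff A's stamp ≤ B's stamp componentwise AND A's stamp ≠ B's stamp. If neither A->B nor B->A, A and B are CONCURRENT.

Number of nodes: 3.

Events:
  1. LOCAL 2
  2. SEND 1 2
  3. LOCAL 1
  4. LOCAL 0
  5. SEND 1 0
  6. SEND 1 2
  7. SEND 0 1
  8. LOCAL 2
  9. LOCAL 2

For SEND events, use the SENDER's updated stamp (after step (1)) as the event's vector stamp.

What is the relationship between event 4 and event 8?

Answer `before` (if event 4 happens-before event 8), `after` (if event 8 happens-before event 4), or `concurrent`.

Answer: concurrent

Derivation:
Initial: VV[0]=[0, 0, 0]
Initial: VV[1]=[0, 0, 0]
Initial: VV[2]=[0, 0, 0]
Event 1: LOCAL 2: VV[2][2]++ -> VV[2]=[0, 0, 1]
Event 2: SEND 1->2: VV[1][1]++ -> VV[1]=[0, 1, 0], msg_vec=[0, 1, 0]; VV[2]=max(VV[2],msg_vec) then VV[2][2]++ -> VV[2]=[0, 1, 2]
Event 3: LOCAL 1: VV[1][1]++ -> VV[1]=[0, 2, 0]
Event 4: LOCAL 0: VV[0][0]++ -> VV[0]=[1, 0, 0]
Event 5: SEND 1->0: VV[1][1]++ -> VV[1]=[0, 3, 0], msg_vec=[0, 3, 0]; VV[0]=max(VV[0],msg_vec) then VV[0][0]++ -> VV[0]=[2, 3, 0]
Event 6: SEND 1->2: VV[1][1]++ -> VV[1]=[0, 4, 0], msg_vec=[0, 4, 0]; VV[2]=max(VV[2],msg_vec) then VV[2][2]++ -> VV[2]=[0, 4, 3]
Event 7: SEND 0->1: VV[0][0]++ -> VV[0]=[3, 3, 0], msg_vec=[3, 3, 0]; VV[1]=max(VV[1],msg_vec) then VV[1][1]++ -> VV[1]=[3, 5, 0]
Event 8: LOCAL 2: VV[2][2]++ -> VV[2]=[0, 4, 4]
Event 9: LOCAL 2: VV[2][2]++ -> VV[2]=[0, 4, 5]
Event 4 stamp: [1, 0, 0]
Event 8 stamp: [0, 4, 4]
[1, 0, 0] <= [0, 4, 4]? False
[0, 4, 4] <= [1, 0, 0]? False
Relation: concurrent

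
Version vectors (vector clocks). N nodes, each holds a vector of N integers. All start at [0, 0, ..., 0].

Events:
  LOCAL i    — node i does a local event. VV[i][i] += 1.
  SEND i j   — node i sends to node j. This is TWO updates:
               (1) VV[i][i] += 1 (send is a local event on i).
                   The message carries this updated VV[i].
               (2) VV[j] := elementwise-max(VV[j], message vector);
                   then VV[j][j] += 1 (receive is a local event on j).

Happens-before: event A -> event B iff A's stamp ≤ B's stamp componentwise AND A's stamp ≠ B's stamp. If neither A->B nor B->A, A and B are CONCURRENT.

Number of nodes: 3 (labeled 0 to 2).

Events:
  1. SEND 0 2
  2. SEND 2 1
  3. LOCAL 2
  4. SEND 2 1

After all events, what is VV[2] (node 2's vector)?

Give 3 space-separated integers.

Initial: VV[0]=[0, 0, 0]
Initial: VV[1]=[0, 0, 0]
Initial: VV[2]=[0, 0, 0]
Event 1: SEND 0->2: VV[0][0]++ -> VV[0]=[1, 0, 0], msg_vec=[1, 0, 0]; VV[2]=max(VV[2],msg_vec) then VV[2][2]++ -> VV[2]=[1, 0, 1]
Event 2: SEND 2->1: VV[2][2]++ -> VV[2]=[1, 0, 2], msg_vec=[1, 0, 2]; VV[1]=max(VV[1],msg_vec) then VV[1][1]++ -> VV[1]=[1, 1, 2]
Event 3: LOCAL 2: VV[2][2]++ -> VV[2]=[1, 0, 3]
Event 4: SEND 2->1: VV[2][2]++ -> VV[2]=[1, 0, 4], msg_vec=[1, 0, 4]; VV[1]=max(VV[1],msg_vec) then VV[1][1]++ -> VV[1]=[1, 2, 4]
Final vectors: VV[0]=[1, 0, 0]; VV[1]=[1, 2, 4]; VV[2]=[1, 0, 4]

Answer: 1 0 4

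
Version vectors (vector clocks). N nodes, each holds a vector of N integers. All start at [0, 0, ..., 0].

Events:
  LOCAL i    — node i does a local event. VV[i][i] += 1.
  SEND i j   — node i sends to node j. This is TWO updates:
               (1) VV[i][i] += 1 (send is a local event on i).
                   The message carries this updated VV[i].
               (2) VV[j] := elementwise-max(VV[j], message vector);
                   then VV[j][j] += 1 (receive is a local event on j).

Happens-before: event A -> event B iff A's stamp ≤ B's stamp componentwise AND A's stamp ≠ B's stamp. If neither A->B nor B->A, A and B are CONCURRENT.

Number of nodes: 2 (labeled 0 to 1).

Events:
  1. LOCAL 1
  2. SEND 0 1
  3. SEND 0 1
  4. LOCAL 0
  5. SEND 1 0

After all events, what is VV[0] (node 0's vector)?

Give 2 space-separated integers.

Answer: 4 4

Derivation:
Initial: VV[0]=[0, 0]
Initial: VV[1]=[0, 0]
Event 1: LOCAL 1: VV[1][1]++ -> VV[1]=[0, 1]
Event 2: SEND 0->1: VV[0][0]++ -> VV[0]=[1, 0], msg_vec=[1, 0]; VV[1]=max(VV[1],msg_vec) then VV[1][1]++ -> VV[1]=[1, 2]
Event 3: SEND 0->1: VV[0][0]++ -> VV[0]=[2, 0], msg_vec=[2, 0]; VV[1]=max(VV[1],msg_vec) then VV[1][1]++ -> VV[1]=[2, 3]
Event 4: LOCAL 0: VV[0][0]++ -> VV[0]=[3, 0]
Event 5: SEND 1->0: VV[1][1]++ -> VV[1]=[2, 4], msg_vec=[2, 4]; VV[0]=max(VV[0],msg_vec) then VV[0][0]++ -> VV[0]=[4, 4]
Final vectors: VV[0]=[4, 4]; VV[1]=[2, 4]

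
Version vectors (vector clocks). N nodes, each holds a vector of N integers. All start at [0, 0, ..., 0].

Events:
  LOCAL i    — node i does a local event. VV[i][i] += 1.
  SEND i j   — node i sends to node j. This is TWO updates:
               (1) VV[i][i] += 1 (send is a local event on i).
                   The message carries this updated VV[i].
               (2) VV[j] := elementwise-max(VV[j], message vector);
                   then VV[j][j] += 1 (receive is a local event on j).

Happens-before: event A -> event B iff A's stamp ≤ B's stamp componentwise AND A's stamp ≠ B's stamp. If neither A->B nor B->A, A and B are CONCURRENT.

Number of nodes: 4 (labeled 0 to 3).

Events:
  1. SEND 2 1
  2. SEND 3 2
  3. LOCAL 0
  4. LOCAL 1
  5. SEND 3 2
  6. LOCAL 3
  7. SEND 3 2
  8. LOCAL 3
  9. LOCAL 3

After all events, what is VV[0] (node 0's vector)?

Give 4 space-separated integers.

Answer: 1 0 0 0

Derivation:
Initial: VV[0]=[0, 0, 0, 0]
Initial: VV[1]=[0, 0, 0, 0]
Initial: VV[2]=[0, 0, 0, 0]
Initial: VV[3]=[0, 0, 0, 0]
Event 1: SEND 2->1: VV[2][2]++ -> VV[2]=[0, 0, 1, 0], msg_vec=[0, 0, 1, 0]; VV[1]=max(VV[1],msg_vec) then VV[1][1]++ -> VV[1]=[0, 1, 1, 0]
Event 2: SEND 3->2: VV[3][3]++ -> VV[3]=[0, 0, 0, 1], msg_vec=[0, 0, 0, 1]; VV[2]=max(VV[2],msg_vec) then VV[2][2]++ -> VV[2]=[0, 0, 2, 1]
Event 3: LOCAL 0: VV[0][0]++ -> VV[0]=[1, 0, 0, 0]
Event 4: LOCAL 1: VV[1][1]++ -> VV[1]=[0, 2, 1, 0]
Event 5: SEND 3->2: VV[3][3]++ -> VV[3]=[0, 0, 0, 2], msg_vec=[0, 0, 0, 2]; VV[2]=max(VV[2],msg_vec) then VV[2][2]++ -> VV[2]=[0, 0, 3, 2]
Event 6: LOCAL 3: VV[3][3]++ -> VV[3]=[0, 0, 0, 3]
Event 7: SEND 3->2: VV[3][3]++ -> VV[3]=[0, 0, 0, 4], msg_vec=[0, 0, 0, 4]; VV[2]=max(VV[2],msg_vec) then VV[2][2]++ -> VV[2]=[0, 0, 4, 4]
Event 8: LOCAL 3: VV[3][3]++ -> VV[3]=[0, 0, 0, 5]
Event 9: LOCAL 3: VV[3][3]++ -> VV[3]=[0, 0, 0, 6]
Final vectors: VV[0]=[1, 0, 0, 0]; VV[1]=[0, 2, 1, 0]; VV[2]=[0, 0, 4, 4]; VV[3]=[0, 0, 0, 6]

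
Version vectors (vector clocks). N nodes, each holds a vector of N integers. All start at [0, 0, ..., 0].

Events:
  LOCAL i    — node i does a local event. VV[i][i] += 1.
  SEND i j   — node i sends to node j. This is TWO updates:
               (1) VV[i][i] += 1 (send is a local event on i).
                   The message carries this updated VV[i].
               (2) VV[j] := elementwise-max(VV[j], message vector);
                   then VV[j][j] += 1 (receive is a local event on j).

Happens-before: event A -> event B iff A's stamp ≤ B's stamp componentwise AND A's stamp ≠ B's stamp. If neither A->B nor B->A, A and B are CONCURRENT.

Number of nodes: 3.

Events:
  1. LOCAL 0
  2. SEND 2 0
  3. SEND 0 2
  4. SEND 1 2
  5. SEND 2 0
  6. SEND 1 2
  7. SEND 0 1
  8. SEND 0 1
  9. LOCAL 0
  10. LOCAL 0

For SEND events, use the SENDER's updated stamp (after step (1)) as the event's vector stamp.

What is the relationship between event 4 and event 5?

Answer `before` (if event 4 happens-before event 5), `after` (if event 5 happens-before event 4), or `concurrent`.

Answer: before

Derivation:
Initial: VV[0]=[0, 0, 0]
Initial: VV[1]=[0, 0, 0]
Initial: VV[2]=[0, 0, 0]
Event 1: LOCAL 0: VV[0][0]++ -> VV[0]=[1, 0, 0]
Event 2: SEND 2->0: VV[2][2]++ -> VV[2]=[0, 0, 1], msg_vec=[0, 0, 1]; VV[0]=max(VV[0],msg_vec) then VV[0][0]++ -> VV[0]=[2, 0, 1]
Event 3: SEND 0->2: VV[0][0]++ -> VV[0]=[3, 0, 1], msg_vec=[3, 0, 1]; VV[2]=max(VV[2],msg_vec) then VV[2][2]++ -> VV[2]=[3, 0, 2]
Event 4: SEND 1->2: VV[1][1]++ -> VV[1]=[0, 1, 0], msg_vec=[0, 1, 0]; VV[2]=max(VV[2],msg_vec) then VV[2][2]++ -> VV[2]=[3, 1, 3]
Event 5: SEND 2->0: VV[2][2]++ -> VV[2]=[3, 1, 4], msg_vec=[3, 1, 4]; VV[0]=max(VV[0],msg_vec) then VV[0][0]++ -> VV[0]=[4, 1, 4]
Event 6: SEND 1->2: VV[1][1]++ -> VV[1]=[0, 2, 0], msg_vec=[0, 2, 0]; VV[2]=max(VV[2],msg_vec) then VV[2][2]++ -> VV[2]=[3, 2, 5]
Event 7: SEND 0->1: VV[0][0]++ -> VV[0]=[5, 1, 4], msg_vec=[5, 1, 4]; VV[1]=max(VV[1],msg_vec) then VV[1][1]++ -> VV[1]=[5, 3, 4]
Event 8: SEND 0->1: VV[0][0]++ -> VV[0]=[6, 1, 4], msg_vec=[6, 1, 4]; VV[1]=max(VV[1],msg_vec) then VV[1][1]++ -> VV[1]=[6, 4, 4]
Event 9: LOCAL 0: VV[0][0]++ -> VV[0]=[7, 1, 4]
Event 10: LOCAL 0: VV[0][0]++ -> VV[0]=[8, 1, 4]
Event 4 stamp: [0, 1, 0]
Event 5 stamp: [3, 1, 4]
[0, 1, 0] <= [3, 1, 4]? True
[3, 1, 4] <= [0, 1, 0]? False
Relation: before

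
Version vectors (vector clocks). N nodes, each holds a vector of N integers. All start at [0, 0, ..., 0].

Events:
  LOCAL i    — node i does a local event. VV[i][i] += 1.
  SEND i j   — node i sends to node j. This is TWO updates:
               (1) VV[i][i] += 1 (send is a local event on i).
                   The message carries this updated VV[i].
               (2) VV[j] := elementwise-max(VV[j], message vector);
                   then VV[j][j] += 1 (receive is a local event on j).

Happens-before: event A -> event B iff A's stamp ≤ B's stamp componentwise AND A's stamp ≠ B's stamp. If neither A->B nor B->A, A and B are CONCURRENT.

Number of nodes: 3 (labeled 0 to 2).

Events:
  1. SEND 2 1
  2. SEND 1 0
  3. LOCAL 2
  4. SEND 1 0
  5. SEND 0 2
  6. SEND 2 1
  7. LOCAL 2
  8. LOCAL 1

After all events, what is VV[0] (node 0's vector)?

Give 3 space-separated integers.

Initial: VV[0]=[0, 0, 0]
Initial: VV[1]=[0, 0, 0]
Initial: VV[2]=[0, 0, 0]
Event 1: SEND 2->1: VV[2][2]++ -> VV[2]=[0, 0, 1], msg_vec=[0, 0, 1]; VV[1]=max(VV[1],msg_vec) then VV[1][1]++ -> VV[1]=[0, 1, 1]
Event 2: SEND 1->0: VV[1][1]++ -> VV[1]=[0, 2, 1], msg_vec=[0, 2, 1]; VV[0]=max(VV[0],msg_vec) then VV[0][0]++ -> VV[0]=[1, 2, 1]
Event 3: LOCAL 2: VV[2][2]++ -> VV[2]=[0, 0, 2]
Event 4: SEND 1->0: VV[1][1]++ -> VV[1]=[0, 3, 1], msg_vec=[0, 3, 1]; VV[0]=max(VV[0],msg_vec) then VV[0][0]++ -> VV[0]=[2, 3, 1]
Event 5: SEND 0->2: VV[0][0]++ -> VV[0]=[3, 3, 1], msg_vec=[3, 3, 1]; VV[2]=max(VV[2],msg_vec) then VV[2][2]++ -> VV[2]=[3, 3, 3]
Event 6: SEND 2->1: VV[2][2]++ -> VV[2]=[3, 3, 4], msg_vec=[3, 3, 4]; VV[1]=max(VV[1],msg_vec) then VV[1][1]++ -> VV[1]=[3, 4, 4]
Event 7: LOCAL 2: VV[2][2]++ -> VV[2]=[3, 3, 5]
Event 8: LOCAL 1: VV[1][1]++ -> VV[1]=[3, 5, 4]
Final vectors: VV[0]=[3, 3, 1]; VV[1]=[3, 5, 4]; VV[2]=[3, 3, 5]

Answer: 3 3 1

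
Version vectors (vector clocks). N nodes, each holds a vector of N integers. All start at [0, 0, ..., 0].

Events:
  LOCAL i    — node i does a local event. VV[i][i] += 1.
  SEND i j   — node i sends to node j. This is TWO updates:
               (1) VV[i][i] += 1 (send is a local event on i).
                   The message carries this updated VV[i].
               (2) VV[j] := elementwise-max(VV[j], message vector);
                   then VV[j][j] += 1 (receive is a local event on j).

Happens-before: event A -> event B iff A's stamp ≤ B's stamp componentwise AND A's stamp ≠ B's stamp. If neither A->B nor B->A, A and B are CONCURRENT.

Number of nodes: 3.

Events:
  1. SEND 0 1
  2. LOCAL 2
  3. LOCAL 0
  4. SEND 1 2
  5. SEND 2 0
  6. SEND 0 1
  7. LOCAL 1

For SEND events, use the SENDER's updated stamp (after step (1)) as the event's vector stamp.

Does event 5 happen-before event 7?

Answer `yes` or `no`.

Answer: yes

Derivation:
Initial: VV[0]=[0, 0, 0]
Initial: VV[1]=[0, 0, 0]
Initial: VV[2]=[0, 0, 0]
Event 1: SEND 0->1: VV[0][0]++ -> VV[0]=[1, 0, 0], msg_vec=[1, 0, 0]; VV[1]=max(VV[1],msg_vec) then VV[1][1]++ -> VV[1]=[1, 1, 0]
Event 2: LOCAL 2: VV[2][2]++ -> VV[2]=[0, 0, 1]
Event 3: LOCAL 0: VV[0][0]++ -> VV[0]=[2, 0, 0]
Event 4: SEND 1->2: VV[1][1]++ -> VV[1]=[1, 2, 0], msg_vec=[1, 2, 0]; VV[2]=max(VV[2],msg_vec) then VV[2][2]++ -> VV[2]=[1, 2, 2]
Event 5: SEND 2->0: VV[2][2]++ -> VV[2]=[1, 2, 3], msg_vec=[1, 2, 3]; VV[0]=max(VV[0],msg_vec) then VV[0][0]++ -> VV[0]=[3, 2, 3]
Event 6: SEND 0->1: VV[0][0]++ -> VV[0]=[4, 2, 3], msg_vec=[4, 2, 3]; VV[1]=max(VV[1],msg_vec) then VV[1][1]++ -> VV[1]=[4, 3, 3]
Event 7: LOCAL 1: VV[1][1]++ -> VV[1]=[4, 4, 3]
Event 5 stamp: [1, 2, 3]
Event 7 stamp: [4, 4, 3]
[1, 2, 3] <= [4, 4, 3]? True. Equal? False. Happens-before: True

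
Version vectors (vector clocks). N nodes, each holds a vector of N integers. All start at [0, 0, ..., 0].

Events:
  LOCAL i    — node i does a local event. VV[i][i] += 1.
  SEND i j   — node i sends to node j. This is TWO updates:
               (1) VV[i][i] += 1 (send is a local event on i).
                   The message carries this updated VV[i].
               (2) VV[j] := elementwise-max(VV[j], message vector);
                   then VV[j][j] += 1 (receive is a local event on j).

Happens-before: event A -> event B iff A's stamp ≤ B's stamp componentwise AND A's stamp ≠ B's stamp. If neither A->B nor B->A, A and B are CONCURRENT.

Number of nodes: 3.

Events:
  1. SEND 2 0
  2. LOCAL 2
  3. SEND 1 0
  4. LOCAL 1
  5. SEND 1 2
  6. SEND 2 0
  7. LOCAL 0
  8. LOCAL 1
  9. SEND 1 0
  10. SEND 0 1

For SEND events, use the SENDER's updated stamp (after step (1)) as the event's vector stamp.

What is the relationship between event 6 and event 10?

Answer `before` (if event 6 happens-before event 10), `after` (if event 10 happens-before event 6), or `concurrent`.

Initial: VV[0]=[0, 0, 0]
Initial: VV[1]=[0, 0, 0]
Initial: VV[2]=[0, 0, 0]
Event 1: SEND 2->0: VV[2][2]++ -> VV[2]=[0, 0, 1], msg_vec=[0, 0, 1]; VV[0]=max(VV[0],msg_vec) then VV[0][0]++ -> VV[0]=[1, 0, 1]
Event 2: LOCAL 2: VV[2][2]++ -> VV[2]=[0, 0, 2]
Event 3: SEND 1->0: VV[1][1]++ -> VV[1]=[0, 1, 0], msg_vec=[0, 1, 0]; VV[0]=max(VV[0],msg_vec) then VV[0][0]++ -> VV[0]=[2, 1, 1]
Event 4: LOCAL 1: VV[1][1]++ -> VV[1]=[0, 2, 0]
Event 5: SEND 1->2: VV[1][1]++ -> VV[1]=[0, 3, 0], msg_vec=[0, 3, 0]; VV[2]=max(VV[2],msg_vec) then VV[2][2]++ -> VV[2]=[0, 3, 3]
Event 6: SEND 2->0: VV[2][2]++ -> VV[2]=[0, 3, 4], msg_vec=[0, 3, 4]; VV[0]=max(VV[0],msg_vec) then VV[0][0]++ -> VV[0]=[3, 3, 4]
Event 7: LOCAL 0: VV[0][0]++ -> VV[0]=[4, 3, 4]
Event 8: LOCAL 1: VV[1][1]++ -> VV[1]=[0, 4, 0]
Event 9: SEND 1->0: VV[1][1]++ -> VV[1]=[0, 5, 0], msg_vec=[0, 5, 0]; VV[0]=max(VV[0],msg_vec) then VV[0][0]++ -> VV[0]=[5, 5, 4]
Event 10: SEND 0->1: VV[0][0]++ -> VV[0]=[6, 5, 4], msg_vec=[6, 5, 4]; VV[1]=max(VV[1],msg_vec) then VV[1][1]++ -> VV[1]=[6, 6, 4]
Event 6 stamp: [0, 3, 4]
Event 10 stamp: [6, 5, 4]
[0, 3, 4] <= [6, 5, 4]? True
[6, 5, 4] <= [0, 3, 4]? False
Relation: before

Answer: before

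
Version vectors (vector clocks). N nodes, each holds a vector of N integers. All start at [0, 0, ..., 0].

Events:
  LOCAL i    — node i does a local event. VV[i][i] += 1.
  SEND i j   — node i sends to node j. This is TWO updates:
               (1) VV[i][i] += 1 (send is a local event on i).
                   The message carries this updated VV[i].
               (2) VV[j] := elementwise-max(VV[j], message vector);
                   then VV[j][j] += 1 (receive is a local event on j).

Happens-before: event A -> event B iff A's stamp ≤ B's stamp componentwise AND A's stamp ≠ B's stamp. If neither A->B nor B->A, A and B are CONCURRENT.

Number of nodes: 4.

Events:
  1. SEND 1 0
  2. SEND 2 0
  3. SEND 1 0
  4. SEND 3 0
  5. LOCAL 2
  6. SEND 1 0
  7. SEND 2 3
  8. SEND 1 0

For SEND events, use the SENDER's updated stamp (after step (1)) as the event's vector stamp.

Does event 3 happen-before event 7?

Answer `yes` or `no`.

Answer: no

Derivation:
Initial: VV[0]=[0, 0, 0, 0]
Initial: VV[1]=[0, 0, 0, 0]
Initial: VV[2]=[0, 0, 0, 0]
Initial: VV[3]=[0, 0, 0, 0]
Event 1: SEND 1->0: VV[1][1]++ -> VV[1]=[0, 1, 0, 0], msg_vec=[0, 1, 0, 0]; VV[0]=max(VV[0],msg_vec) then VV[0][0]++ -> VV[0]=[1, 1, 0, 0]
Event 2: SEND 2->0: VV[2][2]++ -> VV[2]=[0, 0, 1, 0], msg_vec=[0, 0, 1, 0]; VV[0]=max(VV[0],msg_vec) then VV[0][0]++ -> VV[0]=[2, 1, 1, 0]
Event 3: SEND 1->0: VV[1][1]++ -> VV[1]=[0, 2, 0, 0], msg_vec=[0, 2, 0, 0]; VV[0]=max(VV[0],msg_vec) then VV[0][0]++ -> VV[0]=[3, 2, 1, 0]
Event 4: SEND 3->0: VV[3][3]++ -> VV[3]=[0, 0, 0, 1], msg_vec=[0, 0, 0, 1]; VV[0]=max(VV[0],msg_vec) then VV[0][0]++ -> VV[0]=[4, 2, 1, 1]
Event 5: LOCAL 2: VV[2][2]++ -> VV[2]=[0, 0, 2, 0]
Event 6: SEND 1->0: VV[1][1]++ -> VV[1]=[0, 3, 0, 0], msg_vec=[0, 3, 0, 0]; VV[0]=max(VV[0],msg_vec) then VV[0][0]++ -> VV[0]=[5, 3, 1, 1]
Event 7: SEND 2->3: VV[2][2]++ -> VV[2]=[0, 0, 3, 0], msg_vec=[0, 0, 3, 0]; VV[3]=max(VV[3],msg_vec) then VV[3][3]++ -> VV[3]=[0, 0, 3, 2]
Event 8: SEND 1->0: VV[1][1]++ -> VV[1]=[0, 4, 0, 0], msg_vec=[0, 4, 0, 0]; VV[0]=max(VV[0],msg_vec) then VV[0][0]++ -> VV[0]=[6, 4, 1, 1]
Event 3 stamp: [0, 2, 0, 0]
Event 7 stamp: [0, 0, 3, 0]
[0, 2, 0, 0] <= [0, 0, 3, 0]? False. Equal? False. Happens-before: False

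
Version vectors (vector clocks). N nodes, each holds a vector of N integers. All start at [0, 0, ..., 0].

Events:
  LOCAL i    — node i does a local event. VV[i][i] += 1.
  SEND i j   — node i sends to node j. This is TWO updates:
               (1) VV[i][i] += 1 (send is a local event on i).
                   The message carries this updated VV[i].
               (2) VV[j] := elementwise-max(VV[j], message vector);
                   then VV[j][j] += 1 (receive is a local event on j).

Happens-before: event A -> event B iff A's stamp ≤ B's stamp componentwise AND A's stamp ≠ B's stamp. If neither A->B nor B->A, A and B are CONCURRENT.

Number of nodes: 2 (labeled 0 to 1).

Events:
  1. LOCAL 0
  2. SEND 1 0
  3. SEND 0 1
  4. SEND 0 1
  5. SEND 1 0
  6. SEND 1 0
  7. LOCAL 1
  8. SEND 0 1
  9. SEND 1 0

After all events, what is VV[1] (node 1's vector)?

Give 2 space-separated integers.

Initial: VV[0]=[0, 0]
Initial: VV[1]=[0, 0]
Event 1: LOCAL 0: VV[0][0]++ -> VV[0]=[1, 0]
Event 2: SEND 1->0: VV[1][1]++ -> VV[1]=[0, 1], msg_vec=[0, 1]; VV[0]=max(VV[0],msg_vec) then VV[0][0]++ -> VV[0]=[2, 1]
Event 3: SEND 0->1: VV[0][0]++ -> VV[0]=[3, 1], msg_vec=[3, 1]; VV[1]=max(VV[1],msg_vec) then VV[1][1]++ -> VV[1]=[3, 2]
Event 4: SEND 0->1: VV[0][0]++ -> VV[0]=[4, 1], msg_vec=[4, 1]; VV[1]=max(VV[1],msg_vec) then VV[1][1]++ -> VV[1]=[4, 3]
Event 5: SEND 1->0: VV[1][1]++ -> VV[1]=[4, 4], msg_vec=[4, 4]; VV[0]=max(VV[0],msg_vec) then VV[0][0]++ -> VV[0]=[5, 4]
Event 6: SEND 1->0: VV[1][1]++ -> VV[1]=[4, 5], msg_vec=[4, 5]; VV[0]=max(VV[0],msg_vec) then VV[0][0]++ -> VV[0]=[6, 5]
Event 7: LOCAL 1: VV[1][1]++ -> VV[1]=[4, 6]
Event 8: SEND 0->1: VV[0][0]++ -> VV[0]=[7, 5], msg_vec=[7, 5]; VV[1]=max(VV[1],msg_vec) then VV[1][1]++ -> VV[1]=[7, 7]
Event 9: SEND 1->0: VV[1][1]++ -> VV[1]=[7, 8], msg_vec=[7, 8]; VV[0]=max(VV[0],msg_vec) then VV[0][0]++ -> VV[0]=[8, 8]
Final vectors: VV[0]=[8, 8]; VV[1]=[7, 8]

Answer: 7 8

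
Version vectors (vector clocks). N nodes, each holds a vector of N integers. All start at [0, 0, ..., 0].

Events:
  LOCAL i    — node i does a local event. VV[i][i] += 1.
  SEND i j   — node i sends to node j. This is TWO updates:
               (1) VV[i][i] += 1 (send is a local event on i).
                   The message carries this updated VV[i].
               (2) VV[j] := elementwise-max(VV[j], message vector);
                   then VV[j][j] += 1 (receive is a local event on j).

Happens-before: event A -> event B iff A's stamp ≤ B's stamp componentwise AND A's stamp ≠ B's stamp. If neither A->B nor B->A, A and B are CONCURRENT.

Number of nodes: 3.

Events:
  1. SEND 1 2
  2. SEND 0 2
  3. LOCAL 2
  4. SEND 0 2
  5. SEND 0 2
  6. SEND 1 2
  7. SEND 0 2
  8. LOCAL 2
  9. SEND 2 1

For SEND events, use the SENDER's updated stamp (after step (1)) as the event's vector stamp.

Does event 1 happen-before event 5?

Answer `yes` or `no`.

Initial: VV[0]=[0, 0, 0]
Initial: VV[1]=[0, 0, 0]
Initial: VV[2]=[0, 0, 0]
Event 1: SEND 1->2: VV[1][1]++ -> VV[1]=[0, 1, 0], msg_vec=[0, 1, 0]; VV[2]=max(VV[2],msg_vec) then VV[2][2]++ -> VV[2]=[0, 1, 1]
Event 2: SEND 0->2: VV[0][0]++ -> VV[0]=[1, 0, 0], msg_vec=[1, 0, 0]; VV[2]=max(VV[2],msg_vec) then VV[2][2]++ -> VV[2]=[1, 1, 2]
Event 3: LOCAL 2: VV[2][2]++ -> VV[2]=[1, 1, 3]
Event 4: SEND 0->2: VV[0][0]++ -> VV[0]=[2, 0, 0], msg_vec=[2, 0, 0]; VV[2]=max(VV[2],msg_vec) then VV[2][2]++ -> VV[2]=[2, 1, 4]
Event 5: SEND 0->2: VV[0][0]++ -> VV[0]=[3, 0, 0], msg_vec=[3, 0, 0]; VV[2]=max(VV[2],msg_vec) then VV[2][2]++ -> VV[2]=[3, 1, 5]
Event 6: SEND 1->2: VV[1][1]++ -> VV[1]=[0, 2, 0], msg_vec=[0, 2, 0]; VV[2]=max(VV[2],msg_vec) then VV[2][2]++ -> VV[2]=[3, 2, 6]
Event 7: SEND 0->2: VV[0][0]++ -> VV[0]=[4, 0, 0], msg_vec=[4, 0, 0]; VV[2]=max(VV[2],msg_vec) then VV[2][2]++ -> VV[2]=[4, 2, 7]
Event 8: LOCAL 2: VV[2][2]++ -> VV[2]=[4, 2, 8]
Event 9: SEND 2->1: VV[2][2]++ -> VV[2]=[4, 2, 9], msg_vec=[4, 2, 9]; VV[1]=max(VV[1],msg_vec) then VV[1][1]++ -> VV[1]=[4, 3, 9]
Event 1 stamp: [0, 1, 0]
Event 5 stamp: [3, 0, 0]
[0, 1, 0] <= [3, 0, 0]? False. Equal? False. Happens-before: False

Answer: no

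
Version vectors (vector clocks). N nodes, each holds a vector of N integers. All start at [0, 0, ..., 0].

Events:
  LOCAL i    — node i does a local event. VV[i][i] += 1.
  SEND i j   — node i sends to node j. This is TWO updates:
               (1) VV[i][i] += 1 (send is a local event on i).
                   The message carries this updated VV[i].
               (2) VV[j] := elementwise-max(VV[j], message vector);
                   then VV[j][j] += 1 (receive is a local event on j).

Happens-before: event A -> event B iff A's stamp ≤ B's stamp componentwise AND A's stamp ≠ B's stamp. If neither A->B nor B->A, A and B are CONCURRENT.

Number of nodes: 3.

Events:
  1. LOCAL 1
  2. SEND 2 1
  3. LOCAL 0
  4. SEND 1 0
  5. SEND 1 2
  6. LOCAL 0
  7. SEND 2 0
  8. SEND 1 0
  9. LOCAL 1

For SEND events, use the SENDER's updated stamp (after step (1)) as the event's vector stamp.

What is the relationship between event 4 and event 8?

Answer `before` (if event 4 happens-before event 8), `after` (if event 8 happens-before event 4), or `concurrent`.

Initial: VV[0]=[0, 0, 0]
Initial: VV[1]=[0, 0, 0]
Initial: VV[2]=[0, 0, 0]
Event 1: LOCAL 1: VV[1][1]++ -> VV[1]=[0, 1, 0]
Event 2: SEND 2->1: VV[2][2]++ -> VV[2]=[0, 0, 1], msg_vec=[0, 0, 1]; VV[1]=max(VV[1],msg_vec) then VV[1][1]++ -> VV[1]=[0, 2, 1]
Event 3: LOCAL 0: VV[0][0]++ -> VV[0]=[1, 0, 0]
Event 4: SEND 1->0: VV[1][1]++ -> VV[1]=[0, 3, 1], msg_vec=[0, 3, 1]; VV[0]=max(VV[0],msg_vec) then VV[0][0]++ -> VV[0]=[2, 3, 1]
Event 5: SEND 1->2: VV[1][1]++ -> VV[1]=[0, 4, 1], msg_vec=[0, 4, 1]; VV[2]=max(VV[2],msg_vec) then VV[2][2]++ -> VV[2]=[0, 4, 2]
Event 6: LOCAL 0: VV[0][0]++ -> VV[0]=[3, 3, 1]
Event 7: SEND 2->0: VV[2][2]++ -> VV[2]=[0, 4, 3], msg_vec=[0, 4, 3]; VV[0]=max(VV[0],msg_vec) then VV[0][0]++ -> VV[0]=[4, 4, 3]
Event 8: SEND 1->0: VV[1][1]++ -> VV[1]=[0, 5, 1], msg_vec=[0, 5, 1]; VV[0]=max(VV[0],msg_vec) then VV[0][0]++ -> VV[0]=[5, 5, 3]
Event 9: LOCAL 1: VV[1][1]++ -> VV[1]=[0, 6, 1]
Event 4 stamp: [0, 3, 1]
Event 8 stamp: [0, 5, 1]
[0, 3, 1] <= [0, 5, 1]? True
[0, 5, 1] <= [0, 3, 1]? False
Relation: before

Answer: before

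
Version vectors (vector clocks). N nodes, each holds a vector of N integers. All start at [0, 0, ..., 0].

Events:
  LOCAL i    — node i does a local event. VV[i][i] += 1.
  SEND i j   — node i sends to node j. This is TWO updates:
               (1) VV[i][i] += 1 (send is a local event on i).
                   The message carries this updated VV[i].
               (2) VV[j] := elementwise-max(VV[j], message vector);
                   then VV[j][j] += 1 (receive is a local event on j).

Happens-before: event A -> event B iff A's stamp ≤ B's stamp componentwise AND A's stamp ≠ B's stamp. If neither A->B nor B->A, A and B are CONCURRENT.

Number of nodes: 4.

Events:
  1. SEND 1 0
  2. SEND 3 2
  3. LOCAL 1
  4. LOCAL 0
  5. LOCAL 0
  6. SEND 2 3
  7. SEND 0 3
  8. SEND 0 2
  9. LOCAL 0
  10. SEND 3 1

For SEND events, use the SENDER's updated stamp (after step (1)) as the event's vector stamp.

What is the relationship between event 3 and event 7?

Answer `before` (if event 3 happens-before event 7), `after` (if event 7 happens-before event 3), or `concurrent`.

Initial: VV[0]=[0, 0, 0, 0]
Initial: VV[1]=[0, 0, 0, 0]
Initial: VV[2]=[0, 0, 0, 0]
Initial: VV[3]=[0, 0, 0, 0]
Event 1: SEND 1->0: VV[1][1]++ -> VV[1]=[0, 1, 0, 0], msg_vec=[0, 1, 0, 0]; VV[0]=max(VV[0],msg_vec) then VV[0][0]++ -> VV[0]=[1, 1, 0, 0]
Event 2: SEND 3->2: VV[3][3]++ -> VV[3]=[0, 0, 0, 1], msg_vec=[0, 0, 0, 1]; VV[2]=max(VV[2],msg_vec) then VV[2][2]++ -> VV[2]=[0, 0, 1, 1]
Event 3: LOCAL 1: VV[1][1]++ -> VV[1]=[0, 2, 0, 0]
Event 4: LOCAL 0: VV[0][0]++ -> VV[0]=[2, 1, 0, 0]
Event 5: LOCAL 0: VV[0][0]++ -> VV[0]=[3, 1, 0, 0]
Event 6: SEND 2->3: VV[2][2]++ -> VV[2]=[0, 0, 2, 1], msg_vec=[0, 0, 2, 1]; VV[3]=max(VV[3],msg_vec) then VV[3][3]++ -> VV[3]=[0, 0, 2, 2]
Event 7: SEND 0->3: VV[0][0]++ -> VV[0]=[4, 1, 0, 0], msg_vec=[4, 1, 0, 0]; VV[3]=max(VV[3],msg_vec) then VV[3][3]++ -> VV[3]=[4, 1, 2, 3]
Event 8: SEND 0->2: VV[0][0]++ -> VV[0]=[5, 1, 0, 0], msg_vec=[5, 1, 0, 0]; VV[2]=max(VV[2],msg_vec) then VV[2][2]++ -> VV[2]=[5, 1, 3, 1]
Event 9: LOCAL 0: VV[0][0]++ -> VV[0]=[6, 1, 0, 0]
Event 10: SEND 3->1: VV[3][3]++ -> VV[3]=[4, 1, 2, 4], msg_vec=[4, 1, 2, 4]; VV[1]=max(VV[1],msg_vec) then VV[1][1]++ -> VV[1]=[4, 3, 2, 4]
Event 3 stamp: [0, 2, 0, 0]
Event 7 stamp: [4, 1, 0, 0]
[0, 2, 0, 0] <= [4, 1, 0, 0]? False
[4, 1, 0, 0] <= [0, 2, 0, 0]? False
Relation: concurrent

Answer: concurrent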